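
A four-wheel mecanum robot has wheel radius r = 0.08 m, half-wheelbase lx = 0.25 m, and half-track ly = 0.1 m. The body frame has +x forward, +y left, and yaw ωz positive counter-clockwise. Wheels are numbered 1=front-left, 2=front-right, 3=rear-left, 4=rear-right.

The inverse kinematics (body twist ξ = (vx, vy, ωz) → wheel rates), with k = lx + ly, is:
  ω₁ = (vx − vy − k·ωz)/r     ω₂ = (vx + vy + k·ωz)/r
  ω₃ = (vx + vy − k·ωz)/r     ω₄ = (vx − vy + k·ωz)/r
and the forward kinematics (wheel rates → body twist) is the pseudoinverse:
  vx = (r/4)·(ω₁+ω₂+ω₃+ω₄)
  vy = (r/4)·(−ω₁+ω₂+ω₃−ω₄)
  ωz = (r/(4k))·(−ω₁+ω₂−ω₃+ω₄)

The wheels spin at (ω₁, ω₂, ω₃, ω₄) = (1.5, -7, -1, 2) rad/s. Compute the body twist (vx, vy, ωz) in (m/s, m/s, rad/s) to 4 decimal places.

k = lx + ly = 0.25 + 0.1 = 0.3500
ω₁+ω₂+ω₃+ω₄ = -4.5000  →  vx = (0.08/4)·-4.5000 = -0.0900
−ω₁+ω₂+ω₃−ω₄ = -11.5000  →  vy = (0.08/4)·-11.5000 = -0.2300
−ω₁+ω₂−ω₃+ω₄ = -5.5000  →  ωz = (0.08/1.4000)·-5.5000 = -0.3143

(-0.0900, -0.2300, -0.3143)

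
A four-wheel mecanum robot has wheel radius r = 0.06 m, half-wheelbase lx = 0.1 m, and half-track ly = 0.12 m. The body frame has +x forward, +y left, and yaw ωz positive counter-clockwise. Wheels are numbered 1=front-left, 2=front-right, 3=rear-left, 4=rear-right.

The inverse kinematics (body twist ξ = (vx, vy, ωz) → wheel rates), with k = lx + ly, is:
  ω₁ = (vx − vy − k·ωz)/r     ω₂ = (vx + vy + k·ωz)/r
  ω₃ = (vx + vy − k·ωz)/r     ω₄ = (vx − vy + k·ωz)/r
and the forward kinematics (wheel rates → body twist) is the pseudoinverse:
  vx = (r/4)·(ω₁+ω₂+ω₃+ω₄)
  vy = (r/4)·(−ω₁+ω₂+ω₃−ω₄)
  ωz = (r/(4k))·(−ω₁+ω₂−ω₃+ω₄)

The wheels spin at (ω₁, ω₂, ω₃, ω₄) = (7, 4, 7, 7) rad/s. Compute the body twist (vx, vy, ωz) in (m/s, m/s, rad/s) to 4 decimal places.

k = lx + ly = 0.1 + 0.12 = 0.2200
ω₁+ω₂+ω₃+ω₄ = 25.0000  →  vx = (0.06/4)·25.0000 = 0.3750
−ω₁+ω₂+ω₃−ω₄ = -3.0000  →  vy = (0.06/4)·-3.0000 = -0.0450
−ω₁+ω₂−ω₃+ω₄ = -3.0000  →  ωz = (0.06/0.8800)·-3.0000 = -0.2045

(0.3750, -0.0450, -0.2045)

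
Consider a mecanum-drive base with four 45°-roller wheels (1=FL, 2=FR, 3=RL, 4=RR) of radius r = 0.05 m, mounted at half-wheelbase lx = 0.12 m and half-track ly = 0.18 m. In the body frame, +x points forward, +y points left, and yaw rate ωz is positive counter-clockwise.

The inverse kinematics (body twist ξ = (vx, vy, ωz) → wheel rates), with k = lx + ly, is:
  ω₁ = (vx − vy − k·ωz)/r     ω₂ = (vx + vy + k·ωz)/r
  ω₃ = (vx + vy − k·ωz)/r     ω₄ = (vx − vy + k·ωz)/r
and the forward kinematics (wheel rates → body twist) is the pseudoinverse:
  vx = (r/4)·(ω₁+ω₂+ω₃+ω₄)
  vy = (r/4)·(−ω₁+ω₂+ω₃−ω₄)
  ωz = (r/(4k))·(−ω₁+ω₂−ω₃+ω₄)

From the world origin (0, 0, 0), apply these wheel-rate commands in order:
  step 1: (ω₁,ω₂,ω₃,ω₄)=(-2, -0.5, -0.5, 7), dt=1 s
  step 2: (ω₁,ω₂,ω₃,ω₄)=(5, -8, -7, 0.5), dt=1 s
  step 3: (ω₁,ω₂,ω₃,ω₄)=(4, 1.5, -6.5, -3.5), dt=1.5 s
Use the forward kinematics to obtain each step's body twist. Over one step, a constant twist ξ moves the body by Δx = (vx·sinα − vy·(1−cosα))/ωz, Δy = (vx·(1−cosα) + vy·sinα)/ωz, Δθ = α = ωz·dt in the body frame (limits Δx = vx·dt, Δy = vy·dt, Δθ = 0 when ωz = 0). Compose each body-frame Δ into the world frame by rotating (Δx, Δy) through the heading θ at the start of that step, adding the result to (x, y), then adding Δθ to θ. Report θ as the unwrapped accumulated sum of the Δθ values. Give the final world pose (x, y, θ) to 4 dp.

step 1: ξ=(vx,vy,ωz)=(0.0500, -0.0750, 0.3750), dt=1.0 → body Δ=(0.0627, -0.0640, 0.3750) → world pose (0.0627, -0.0640, 0.3750)
step 2: ξ=(vx,vy,ωz)=(-0.1188, -0.2563, -0.2292), dt=1.0 → body Δ=(-0.1469, -0.2405, -0.2292) → world pose (0.0141, -0.3416, 0.1458)
step 3: ξ=(vx,vy,ωz)=(-0.0563, -0.0688, 0.0208), dt=1.5 → body Δ=(-0.0828, -0.1044, 0.0313) → world pose (-0.0526, -0.4569, 0.1771)

(-0.0526, -0.4569, 0.1771)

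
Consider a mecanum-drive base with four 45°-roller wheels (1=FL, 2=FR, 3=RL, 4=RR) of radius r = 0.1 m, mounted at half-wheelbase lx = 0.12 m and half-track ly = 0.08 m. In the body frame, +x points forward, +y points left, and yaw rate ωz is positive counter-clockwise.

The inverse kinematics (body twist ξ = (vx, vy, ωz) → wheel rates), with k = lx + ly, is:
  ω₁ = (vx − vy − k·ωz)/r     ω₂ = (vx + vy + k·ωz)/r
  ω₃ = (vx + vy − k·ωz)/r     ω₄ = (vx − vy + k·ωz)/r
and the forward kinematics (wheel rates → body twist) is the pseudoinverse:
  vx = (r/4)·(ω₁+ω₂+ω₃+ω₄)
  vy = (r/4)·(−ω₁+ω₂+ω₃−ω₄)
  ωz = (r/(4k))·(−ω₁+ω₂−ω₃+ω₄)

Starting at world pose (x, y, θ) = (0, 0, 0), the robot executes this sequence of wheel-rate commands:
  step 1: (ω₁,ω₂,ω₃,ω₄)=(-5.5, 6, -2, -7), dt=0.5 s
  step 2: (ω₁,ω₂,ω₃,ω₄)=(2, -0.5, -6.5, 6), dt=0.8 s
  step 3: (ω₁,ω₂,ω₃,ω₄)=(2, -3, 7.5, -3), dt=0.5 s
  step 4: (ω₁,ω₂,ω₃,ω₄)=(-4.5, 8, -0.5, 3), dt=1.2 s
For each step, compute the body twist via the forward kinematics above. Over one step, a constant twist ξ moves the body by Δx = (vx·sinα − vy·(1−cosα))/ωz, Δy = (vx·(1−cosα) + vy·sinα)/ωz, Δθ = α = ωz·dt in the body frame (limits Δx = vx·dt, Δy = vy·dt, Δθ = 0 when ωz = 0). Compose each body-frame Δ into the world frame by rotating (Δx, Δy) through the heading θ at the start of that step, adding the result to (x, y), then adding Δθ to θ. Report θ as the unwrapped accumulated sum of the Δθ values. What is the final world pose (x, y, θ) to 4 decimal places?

(-0.1522, 0.2160, 2.8375)

step 1: ξ=(vx,vy,ωz)=(-0.2125, 0.4125, 0.8125), dt=0.5 → body Δ=(-0.1447, 0.1793, 0.4062) → world pose (-0.1447, 0.1793, 0.4062)
step 2: ξ=(vx,vy,ωz)=(0.0250, -0.3750, 1.2500), dt=0.8 → body Δ=(0.1547, -0.2432, 1.0000) → world pose (0.0936, 0.0170, 1.4062)
step 3: ξ=(vx,vy,ωz)=(0.0875, 0.1375, -1.9375), dt=0.5 → body Δ=(0.0680, 0.0389, -0.9688) → world pose (0.0664, 0.0905, 0.4375)
step 4: ξ=(vx,vy,ωz)=(0.1500, 0.2250, 2.0000), dt=1.2 → body Δ=(-0.1448, 0.2063, 2.4000) → world pose (-0.1522, 0.2160, 2.8375)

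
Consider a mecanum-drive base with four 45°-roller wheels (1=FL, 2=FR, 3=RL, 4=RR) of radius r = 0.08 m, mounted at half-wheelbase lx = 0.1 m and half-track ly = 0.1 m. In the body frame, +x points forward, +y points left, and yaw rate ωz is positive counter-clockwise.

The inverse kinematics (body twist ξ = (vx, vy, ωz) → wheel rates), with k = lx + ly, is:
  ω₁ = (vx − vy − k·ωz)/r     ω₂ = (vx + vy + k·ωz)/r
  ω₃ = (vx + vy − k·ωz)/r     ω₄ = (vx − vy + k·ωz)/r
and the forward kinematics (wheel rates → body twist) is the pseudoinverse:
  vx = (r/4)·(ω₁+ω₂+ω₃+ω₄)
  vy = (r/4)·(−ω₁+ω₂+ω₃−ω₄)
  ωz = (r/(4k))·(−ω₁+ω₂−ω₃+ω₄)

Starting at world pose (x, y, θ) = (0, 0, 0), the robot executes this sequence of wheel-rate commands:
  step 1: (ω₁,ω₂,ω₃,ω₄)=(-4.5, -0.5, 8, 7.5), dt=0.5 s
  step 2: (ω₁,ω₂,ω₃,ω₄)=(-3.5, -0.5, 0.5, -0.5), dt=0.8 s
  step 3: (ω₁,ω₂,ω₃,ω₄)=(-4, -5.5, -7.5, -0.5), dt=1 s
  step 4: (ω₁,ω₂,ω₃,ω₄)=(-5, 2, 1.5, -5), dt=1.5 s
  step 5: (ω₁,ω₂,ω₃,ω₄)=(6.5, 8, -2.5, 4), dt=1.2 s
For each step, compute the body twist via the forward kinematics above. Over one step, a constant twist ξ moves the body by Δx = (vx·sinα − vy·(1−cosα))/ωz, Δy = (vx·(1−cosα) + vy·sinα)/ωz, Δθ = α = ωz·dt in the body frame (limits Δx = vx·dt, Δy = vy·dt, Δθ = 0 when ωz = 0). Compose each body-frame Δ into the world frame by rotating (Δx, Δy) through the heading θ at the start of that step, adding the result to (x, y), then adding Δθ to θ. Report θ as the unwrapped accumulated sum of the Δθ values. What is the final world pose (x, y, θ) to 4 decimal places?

(-0.4424, 0.2044, 1.9200)

step 1: ξ=(vx,vy,ωz)=(0.2100, 0.0900, 0.3500), dt=0.5 → body Δ=(0.1005, 0.0539, 0.1750) → world pose (0.1005, 0.0539, 0.1750)
step 2: ξ=(vx,vy,ωz)=(-0.0800, 0.0800, 0.2000), dt=0.8 → body Δ=(-0.0688, 0.0586, 0.1600) → world pose (0.0225, 0.0997, 0.3350)
step 3: ξ=(vx,vy,ωz)=(-0.3500, -0.1700, 0.5500), dt=1.0 → body Δ=(-0.2870, -0.2554, 0.5500) → world pose (-0.1646, -0.2359, 0.8850)
step 4: ξ=(vx,vy,ωz)=(-0.1300, 0.2700, 0.0500), dt=1.5 → body Δ=(-0.2100, 0.3973, 0.0750) → world pose (-0.6050, -0.1468, 0.9600)
step 5: ξ=(vx,vy,ωz)=(0.3200, -0.1000, 0.8000), dt=1.2 → body Δ=(0.3810, 0.0682, 0.9600) → world pose (-0.4424, 0.2044, 1.9200)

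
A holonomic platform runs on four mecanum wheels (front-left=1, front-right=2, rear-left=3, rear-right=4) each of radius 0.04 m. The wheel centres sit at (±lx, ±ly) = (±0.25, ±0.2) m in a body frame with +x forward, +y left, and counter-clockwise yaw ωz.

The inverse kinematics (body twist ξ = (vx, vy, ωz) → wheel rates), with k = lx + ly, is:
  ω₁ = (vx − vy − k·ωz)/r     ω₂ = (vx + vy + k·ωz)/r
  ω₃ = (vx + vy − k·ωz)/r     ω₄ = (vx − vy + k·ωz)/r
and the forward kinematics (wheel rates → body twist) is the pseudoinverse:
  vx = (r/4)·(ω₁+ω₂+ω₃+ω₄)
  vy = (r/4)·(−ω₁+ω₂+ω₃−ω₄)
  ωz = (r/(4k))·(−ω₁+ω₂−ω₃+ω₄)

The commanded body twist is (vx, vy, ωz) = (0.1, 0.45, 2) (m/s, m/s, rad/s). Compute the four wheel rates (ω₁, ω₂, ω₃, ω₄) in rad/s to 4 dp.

k = lx + ly = 0.25 + 0.2 = 0.4500;  k·ωz = 0.4500·2 = 0.9000
ω₁ (FL) = (vx − vy − k·ωz)/r = -1.2500/0.04 = -31.2500
ω₂ (FR) = (vx + vy + k·ωz)/r = 1.4500/0.04 = 36.2500
ω₃ (RL) = (vx + vy − k·ωz)/r = -0.3500/0.04 = -8.7500
ω₄ (RR) = (vx − vy + k·ωz)/r = 0.5500/0.04 = 13.7500

(-31.2500, 36.2500, -8.7500, 13.7500)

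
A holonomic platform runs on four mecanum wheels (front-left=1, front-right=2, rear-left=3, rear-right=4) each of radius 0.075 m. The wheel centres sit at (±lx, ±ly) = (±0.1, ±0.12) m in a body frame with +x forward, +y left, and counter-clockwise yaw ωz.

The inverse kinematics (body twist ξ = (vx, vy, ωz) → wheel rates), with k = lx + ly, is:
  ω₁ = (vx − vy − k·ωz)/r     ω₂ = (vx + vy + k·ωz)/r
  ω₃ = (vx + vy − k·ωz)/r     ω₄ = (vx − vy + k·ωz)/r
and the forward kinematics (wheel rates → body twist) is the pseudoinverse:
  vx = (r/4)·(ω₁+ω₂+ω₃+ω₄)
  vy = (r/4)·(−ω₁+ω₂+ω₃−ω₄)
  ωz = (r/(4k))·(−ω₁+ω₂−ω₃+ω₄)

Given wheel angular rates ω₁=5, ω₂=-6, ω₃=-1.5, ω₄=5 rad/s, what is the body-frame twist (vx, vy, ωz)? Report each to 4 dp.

(0.0469, -0.3281, -0.3835)

k = lx + ly = 0.1 + 0.12 = 0.2200
ω₁+ω₂+ω₃+ω₄ = 2.5000  →  vx = (0.075/4)·2.5000 = 0.0469
−ω₁+ω₂+ω₃−ω₄ = -17.5000  →  vy = (0.075/4)·-17.5000 = -0.3281
−ω₁+ω₂−ω₃+ω₄ = -4.5000  →  ωz = (0.075/0.8800)·-4.5000 = -0.3835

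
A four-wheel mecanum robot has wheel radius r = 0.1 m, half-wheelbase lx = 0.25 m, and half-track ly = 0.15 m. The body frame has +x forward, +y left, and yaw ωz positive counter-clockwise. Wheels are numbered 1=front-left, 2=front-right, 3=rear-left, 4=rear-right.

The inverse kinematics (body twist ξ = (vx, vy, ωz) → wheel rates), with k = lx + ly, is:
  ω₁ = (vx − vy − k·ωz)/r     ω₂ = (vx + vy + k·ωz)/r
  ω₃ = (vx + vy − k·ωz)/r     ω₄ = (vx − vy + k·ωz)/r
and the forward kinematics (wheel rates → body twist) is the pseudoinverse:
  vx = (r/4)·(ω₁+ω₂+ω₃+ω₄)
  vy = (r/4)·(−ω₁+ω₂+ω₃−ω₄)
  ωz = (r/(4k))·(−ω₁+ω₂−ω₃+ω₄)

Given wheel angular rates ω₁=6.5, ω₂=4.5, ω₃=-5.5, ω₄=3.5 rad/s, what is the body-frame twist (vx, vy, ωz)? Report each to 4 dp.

(0.2250, -0.2750, 0.4375)

k = lx + ly = 0.25 + 0.15 = 0.4000
ω₁+ω₂+ω₃+ω₄ = 9.0000  →  vx = (0.1/4)·9.0000 = 0.2250
−ω₁+ω₂+ω₃−ω₄ = -11.0000  →  vy = (0.1/4)·-11.0000 = -0.2750
−ω₁+ω₂−ω₃+ω₄ = 7.0000  →  ωz = (0.1/1.6000)·7.0000 = 0.4375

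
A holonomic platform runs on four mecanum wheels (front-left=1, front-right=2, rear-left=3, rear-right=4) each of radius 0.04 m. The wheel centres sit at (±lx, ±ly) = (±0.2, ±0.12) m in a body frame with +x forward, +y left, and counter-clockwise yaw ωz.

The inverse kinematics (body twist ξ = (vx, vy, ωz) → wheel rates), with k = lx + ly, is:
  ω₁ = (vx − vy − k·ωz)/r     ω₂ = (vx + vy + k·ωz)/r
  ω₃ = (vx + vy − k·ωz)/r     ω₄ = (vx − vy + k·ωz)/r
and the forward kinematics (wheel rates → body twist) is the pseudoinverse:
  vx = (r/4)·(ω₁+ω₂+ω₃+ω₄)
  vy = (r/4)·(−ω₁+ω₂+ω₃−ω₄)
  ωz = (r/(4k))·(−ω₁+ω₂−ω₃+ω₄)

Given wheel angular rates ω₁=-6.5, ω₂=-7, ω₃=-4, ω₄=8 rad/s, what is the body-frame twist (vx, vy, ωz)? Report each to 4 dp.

(-0.0950, -0.1250, 0.3594)

k = lx + ly = 0.2 + 0.12 = 0.3200
ω₁+ω₂+ω₃+ω₄ = -9.5000  →  vx = (0.04/4)·-9.5000 = -0.0950
−ω₁+ω₂+ω₃−ω₄ = -12.5000  →  vy = (0.04/4)·-12.5000 = -0.1250
−ω₁+ω₂−ω₃+ω₄ = 11.5000  →  ωz = (0.04/1.2800)·11.5000 = 0.3594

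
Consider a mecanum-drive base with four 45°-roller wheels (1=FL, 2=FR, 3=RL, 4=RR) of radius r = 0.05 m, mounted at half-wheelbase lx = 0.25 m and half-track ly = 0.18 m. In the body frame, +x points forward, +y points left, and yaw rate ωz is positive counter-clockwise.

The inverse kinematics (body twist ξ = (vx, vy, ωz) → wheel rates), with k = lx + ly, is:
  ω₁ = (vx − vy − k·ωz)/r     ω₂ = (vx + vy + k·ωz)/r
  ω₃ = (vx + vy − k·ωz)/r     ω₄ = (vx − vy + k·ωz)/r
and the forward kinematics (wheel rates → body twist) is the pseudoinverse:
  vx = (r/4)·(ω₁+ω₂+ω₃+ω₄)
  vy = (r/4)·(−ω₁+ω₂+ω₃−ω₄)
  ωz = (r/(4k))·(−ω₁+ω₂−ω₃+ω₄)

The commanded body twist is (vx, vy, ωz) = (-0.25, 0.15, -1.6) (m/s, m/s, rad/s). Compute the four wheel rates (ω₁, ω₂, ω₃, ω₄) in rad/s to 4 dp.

(5.7600, -15.7600, 11.7600, -21.7600)

k = lx + ly = 0.25 + 0.18 = 0.4300;  k·ωz = 0.4300·-1.6 = -0.6880
ω₁ (FL) = (vx − vy − k·ωz)/r = 0.2880/0.05 = 5.7600
ω₂ (FR) = (vx + vy + k·ωz)/r = -0.7880/0.05 = -15.7600
ω₃ (RL) = (vx + vy − k·ωz)/r = 0.5880/0.05 = 11.7600
ω₄ (RR) = (vx − vy + k·ωz)/r = -1.0880/0.05 = -21.7600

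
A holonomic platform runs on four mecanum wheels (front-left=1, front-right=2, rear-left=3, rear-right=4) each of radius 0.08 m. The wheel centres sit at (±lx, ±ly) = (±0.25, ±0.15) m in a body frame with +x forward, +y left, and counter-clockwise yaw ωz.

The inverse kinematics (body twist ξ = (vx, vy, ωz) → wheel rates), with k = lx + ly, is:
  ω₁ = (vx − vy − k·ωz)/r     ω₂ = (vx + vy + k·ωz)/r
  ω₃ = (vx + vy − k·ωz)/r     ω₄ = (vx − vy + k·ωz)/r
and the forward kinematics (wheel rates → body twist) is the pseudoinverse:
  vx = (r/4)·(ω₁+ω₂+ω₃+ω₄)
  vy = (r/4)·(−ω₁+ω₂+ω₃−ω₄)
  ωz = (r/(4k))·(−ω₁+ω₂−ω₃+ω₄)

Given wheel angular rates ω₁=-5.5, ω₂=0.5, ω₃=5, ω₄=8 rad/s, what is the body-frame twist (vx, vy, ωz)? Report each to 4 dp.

(0.1600, 0.0600, 0.4500)

k = lx + ly = 0.25 + 0.15 = 0.4000
ω₁+ω₂+ω₃+ω₄ = 8.0000  →  vx = (0.08/4)·8.0000 = 0.1600
−ω₁+ω₂+ω₃−ω₄ = 3.0000  →  vy = (0.08/4)·3.0000 = 0.0600
−ω₁+ω₂−ω₃+ω₄ = 9.0000  →  ωz = (0.08/1.6000)·9.0000 = 0.4500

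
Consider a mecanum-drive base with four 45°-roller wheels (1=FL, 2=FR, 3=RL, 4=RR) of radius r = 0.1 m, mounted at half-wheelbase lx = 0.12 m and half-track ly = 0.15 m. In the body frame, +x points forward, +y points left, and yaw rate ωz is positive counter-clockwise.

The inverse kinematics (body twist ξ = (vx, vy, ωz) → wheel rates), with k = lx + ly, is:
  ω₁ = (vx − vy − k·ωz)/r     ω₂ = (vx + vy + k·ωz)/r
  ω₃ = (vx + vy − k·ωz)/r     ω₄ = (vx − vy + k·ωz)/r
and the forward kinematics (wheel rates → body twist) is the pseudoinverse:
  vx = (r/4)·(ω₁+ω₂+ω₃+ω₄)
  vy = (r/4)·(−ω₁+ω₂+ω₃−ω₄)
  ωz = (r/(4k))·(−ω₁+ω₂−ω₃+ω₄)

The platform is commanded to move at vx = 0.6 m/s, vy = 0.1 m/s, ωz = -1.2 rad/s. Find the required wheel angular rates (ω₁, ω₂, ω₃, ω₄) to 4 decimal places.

k = lx + ly = 0.12 + 0.15 = 0.2700;  k·ωz = 0.2700·-1.2 = -0.3240
ω₁ (FL) = (vx − vy − k·ωz)/r = 0.8240/0.1 = 8.2400
ω₂ (FR) = (vx + vy + k·ωz)/r = 0.3760/0.1 = 3.7600
ω₃ (RL) = (vx + vy − k·ωz)/r = 1.0240/0.1 = 10.2400
ω₄ (RR) = (vx − vy + k·ωz)/r = 0.1760/0.1 = 1.7600

(8.2400, 3.7600, 10.2400, 1.7600)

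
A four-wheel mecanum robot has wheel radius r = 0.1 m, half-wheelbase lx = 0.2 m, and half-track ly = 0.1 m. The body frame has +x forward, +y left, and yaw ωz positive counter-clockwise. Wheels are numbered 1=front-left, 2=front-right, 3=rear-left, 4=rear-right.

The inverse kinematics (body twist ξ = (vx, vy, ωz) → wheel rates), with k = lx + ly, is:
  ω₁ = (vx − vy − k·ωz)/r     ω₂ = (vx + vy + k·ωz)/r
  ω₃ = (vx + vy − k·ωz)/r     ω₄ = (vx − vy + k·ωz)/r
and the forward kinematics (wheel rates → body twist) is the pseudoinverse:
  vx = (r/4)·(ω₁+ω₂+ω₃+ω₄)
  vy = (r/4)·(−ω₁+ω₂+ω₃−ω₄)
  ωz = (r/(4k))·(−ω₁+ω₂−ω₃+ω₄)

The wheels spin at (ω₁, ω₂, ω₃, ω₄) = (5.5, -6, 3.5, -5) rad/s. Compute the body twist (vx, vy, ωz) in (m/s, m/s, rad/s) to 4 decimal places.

(-0.0500, -0.0750, -1.6667)

k = lx + ly = 0.2 + 0.1 = 0.3000
ω₁+ω₂+ω₃+ω₄ = -2.0000  →  vx = (0.1/4)·-2.0000 = -0.0500
−ω₁+ω₂+ω₃−ω₄ = -3.0000  →  vy = (0.1/4)·-3.0000 = -0.0750
−ω₁+ω₂−ω₃+ω₄ = -20.0000  →  ωz = (0.1/1.2000)·-20.0000 = -1.6667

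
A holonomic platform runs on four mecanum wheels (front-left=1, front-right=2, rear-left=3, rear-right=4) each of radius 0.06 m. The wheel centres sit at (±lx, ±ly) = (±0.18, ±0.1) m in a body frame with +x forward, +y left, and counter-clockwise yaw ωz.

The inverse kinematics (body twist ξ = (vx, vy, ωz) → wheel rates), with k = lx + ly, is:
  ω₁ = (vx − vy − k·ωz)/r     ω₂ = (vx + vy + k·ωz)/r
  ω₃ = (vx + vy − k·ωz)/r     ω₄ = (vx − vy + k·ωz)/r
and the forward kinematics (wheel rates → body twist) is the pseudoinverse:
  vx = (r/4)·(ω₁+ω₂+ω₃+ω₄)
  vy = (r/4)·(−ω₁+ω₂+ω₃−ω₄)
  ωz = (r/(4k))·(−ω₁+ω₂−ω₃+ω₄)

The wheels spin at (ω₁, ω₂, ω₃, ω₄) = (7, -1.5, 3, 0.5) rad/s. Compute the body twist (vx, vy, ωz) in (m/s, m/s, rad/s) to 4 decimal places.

k = lx + ly = 0.18 + 0.1 = 0.2800
ω₁+ω₂+ω₃+ω₄ = 9.0000  →  vx = (0.06/4)·9.0000 = 0.1350
−ω₁+ω₂+ω₃−ω₄ = -6.0000  →  vy = (0.06/4)·-6.0000 = -0.0900
−ω₁+ω₂−ω₃+ω₄ = -11.0000  →  ωz = (0.06/1.1200)·-11.0000 = -0.5893

(0.1350, -0.0900, -0.5893)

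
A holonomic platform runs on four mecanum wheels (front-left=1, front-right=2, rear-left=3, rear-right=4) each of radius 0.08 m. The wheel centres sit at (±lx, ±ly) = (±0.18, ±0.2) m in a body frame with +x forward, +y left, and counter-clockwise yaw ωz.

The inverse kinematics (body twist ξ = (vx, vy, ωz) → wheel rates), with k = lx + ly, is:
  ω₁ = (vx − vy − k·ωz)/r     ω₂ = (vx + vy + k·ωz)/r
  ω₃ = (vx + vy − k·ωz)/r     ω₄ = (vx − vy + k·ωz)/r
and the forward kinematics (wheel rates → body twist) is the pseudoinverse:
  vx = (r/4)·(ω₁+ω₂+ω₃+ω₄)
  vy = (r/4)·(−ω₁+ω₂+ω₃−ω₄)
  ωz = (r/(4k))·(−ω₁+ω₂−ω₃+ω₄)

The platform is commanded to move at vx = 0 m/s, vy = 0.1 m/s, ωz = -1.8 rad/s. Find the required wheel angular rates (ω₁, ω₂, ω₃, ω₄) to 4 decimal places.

k = lx + ly = 0.18 + 0.2 = 0.3800;  k·ωz = 0.3800·-1.8 = -0.6840
ω₁ (FL) = (vx − vy − k·ωz)/r = 0.5840/0.08 = 7.3000
ω₂ (FR) = (vx + vy + k·ωz)/r = -0.5840/0.08 = -7.3000
ω₃ (RL) = (vx + vy − k·ωz)/r = 0.7840/0.08 = 9.8000
ω₄ (RR) = (vx − vy + k·ωz)/r = -0.7840/0.08 = -9.8000

(7.3000, -7.3000, 9.8000, -9.8000)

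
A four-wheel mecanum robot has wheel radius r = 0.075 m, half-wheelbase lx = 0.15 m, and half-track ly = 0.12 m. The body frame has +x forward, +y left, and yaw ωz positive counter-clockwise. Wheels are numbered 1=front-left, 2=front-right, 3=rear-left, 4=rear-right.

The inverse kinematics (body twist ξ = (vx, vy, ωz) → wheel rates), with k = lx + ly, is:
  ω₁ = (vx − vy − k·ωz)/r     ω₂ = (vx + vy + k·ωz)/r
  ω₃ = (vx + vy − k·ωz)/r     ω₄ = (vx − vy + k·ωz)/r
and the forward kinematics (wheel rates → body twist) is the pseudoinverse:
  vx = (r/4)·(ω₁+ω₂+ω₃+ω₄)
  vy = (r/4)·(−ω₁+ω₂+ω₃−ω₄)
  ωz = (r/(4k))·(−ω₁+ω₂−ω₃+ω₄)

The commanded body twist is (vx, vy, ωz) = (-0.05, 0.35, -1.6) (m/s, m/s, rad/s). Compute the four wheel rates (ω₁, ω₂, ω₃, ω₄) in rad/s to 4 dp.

(0.4267, -1.7600, 9.7600, -11.0933)

k = lx + ly = 0.15 + 0.12 = 0.2700;  k·ωz = 0.2700·-1.6 = -0.4320
ω₁ (FL) = (vx − vy − k·ωz)/r = 0.0320/0.075 = 0.4267
ω₂ (FR) = (vx + vy + k·ωz)/r = -0.1320/0.075 = -1.7600
ω₃ (RL) = (vx + vy − k·ωz)/r = 0.7320/0.075 = 9.7600
ω₄ (RR) = (vx − vy + k·ωz)/r = -0.8320/0.075 = -11.0933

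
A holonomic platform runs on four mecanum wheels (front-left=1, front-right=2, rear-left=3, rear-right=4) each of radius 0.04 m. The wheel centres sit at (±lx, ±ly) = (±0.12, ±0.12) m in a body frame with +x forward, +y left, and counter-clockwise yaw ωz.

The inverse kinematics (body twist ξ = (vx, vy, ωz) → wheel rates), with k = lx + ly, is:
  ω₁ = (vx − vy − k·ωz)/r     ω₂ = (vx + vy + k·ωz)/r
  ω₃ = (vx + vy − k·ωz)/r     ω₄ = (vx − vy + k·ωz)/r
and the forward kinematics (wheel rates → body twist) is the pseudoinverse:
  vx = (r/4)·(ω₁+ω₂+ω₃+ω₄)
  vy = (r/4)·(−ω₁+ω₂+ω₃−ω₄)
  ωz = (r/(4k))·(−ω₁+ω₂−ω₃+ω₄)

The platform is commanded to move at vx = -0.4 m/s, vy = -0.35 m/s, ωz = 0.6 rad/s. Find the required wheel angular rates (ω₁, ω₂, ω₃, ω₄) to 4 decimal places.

k = lx + ly = 0.12 + 0.12 = 0.2400;  k·ωz = 0.2400·0.6 = 0.1440
ω₁ (FL) = (vx − vy − k·ωz)/r = -0.1940/0.04 = -4.8500
ω₂ (FR) = (vx + vy + k·ωz)/r = -0.6060/0.04 = -15.1500
ω₃ (RL) = (vx + vy − k·ωz)/r = -0.8940/0.04 = -22.3500
ω₄ (RR) = (vx − vy + k·ωz)/r = 0.0940/0.04 = 2.3500

(-4.8500, -15.1500, -22.3500, 2.3500)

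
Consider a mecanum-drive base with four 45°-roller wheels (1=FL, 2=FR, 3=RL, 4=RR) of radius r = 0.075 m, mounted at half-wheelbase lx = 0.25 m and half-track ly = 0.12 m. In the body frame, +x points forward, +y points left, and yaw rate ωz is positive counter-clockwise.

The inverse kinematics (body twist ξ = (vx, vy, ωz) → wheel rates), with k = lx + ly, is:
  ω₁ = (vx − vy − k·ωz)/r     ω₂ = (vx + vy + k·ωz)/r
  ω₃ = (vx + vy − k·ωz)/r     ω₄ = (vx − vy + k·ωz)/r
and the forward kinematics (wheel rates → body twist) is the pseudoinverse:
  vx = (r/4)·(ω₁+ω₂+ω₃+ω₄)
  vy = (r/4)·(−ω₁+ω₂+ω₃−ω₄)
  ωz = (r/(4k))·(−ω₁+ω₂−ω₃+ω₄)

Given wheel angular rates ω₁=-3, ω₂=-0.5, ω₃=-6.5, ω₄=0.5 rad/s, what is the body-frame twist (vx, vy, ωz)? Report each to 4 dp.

(-0.1781, -0.0844, 0.4814)

k = lx + ly = 0.25 + 0.12 = 0.3700
ω₁+ω₂+ω₃+ω₄ = -9.5000  →  vx = (0.075/4)·-9.5000 = -0.1781
−ω₁+ω₂+ω₃−ω₄ = -4.5000  →  vy = (0.075/4)·-4.5000 = -0.0844
−ω₁+ω₂−ω₃+ω₄ = 9.5000  →  ωz = (0.075/1.4800)·9.5000 = 0.4814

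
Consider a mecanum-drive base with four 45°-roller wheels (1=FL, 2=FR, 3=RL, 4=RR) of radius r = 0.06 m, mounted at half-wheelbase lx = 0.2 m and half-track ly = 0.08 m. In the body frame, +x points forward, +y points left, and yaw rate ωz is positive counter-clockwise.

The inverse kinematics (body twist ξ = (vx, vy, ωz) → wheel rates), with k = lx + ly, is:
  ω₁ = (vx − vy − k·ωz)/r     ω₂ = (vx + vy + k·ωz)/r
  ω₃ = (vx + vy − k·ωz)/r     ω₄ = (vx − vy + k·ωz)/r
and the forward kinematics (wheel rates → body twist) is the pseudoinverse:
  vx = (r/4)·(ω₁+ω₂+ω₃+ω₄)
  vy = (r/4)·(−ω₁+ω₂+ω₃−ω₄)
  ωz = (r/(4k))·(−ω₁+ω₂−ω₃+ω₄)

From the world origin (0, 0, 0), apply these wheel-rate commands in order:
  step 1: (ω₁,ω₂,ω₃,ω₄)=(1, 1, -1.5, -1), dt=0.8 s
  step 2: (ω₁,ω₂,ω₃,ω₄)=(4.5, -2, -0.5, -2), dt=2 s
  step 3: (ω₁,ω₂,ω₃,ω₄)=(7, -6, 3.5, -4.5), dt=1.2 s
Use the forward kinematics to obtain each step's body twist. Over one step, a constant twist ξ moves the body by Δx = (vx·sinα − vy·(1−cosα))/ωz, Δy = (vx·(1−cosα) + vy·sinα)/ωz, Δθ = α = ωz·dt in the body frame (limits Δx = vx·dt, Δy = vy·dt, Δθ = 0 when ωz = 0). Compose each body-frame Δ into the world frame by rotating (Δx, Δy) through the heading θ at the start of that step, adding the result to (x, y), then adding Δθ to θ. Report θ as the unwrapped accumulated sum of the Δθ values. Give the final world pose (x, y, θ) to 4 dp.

step 1: ξ=(vx,vy,ωz)=(-0.0075, -0.0075, 0.0268), dt=0.8 → body Δ=(-0.0059, -0.0061, 0.0214) → world pose (-0.0059, -0.0061, 0.0214)
step 2: ξ=(vx,vy,ωz)=(0.0000, -0.0750, -0.4286), dt=2.0 → body Δ=(-0.0604, -0.1323, -0.8571) → world pose (-0.0635, -0.1396, -0.8357)
step 3: ξ=(vx,vy,ωz)=(0.0000, -0.0750, -1.1250), dt=1.2 → body Δ=(-0.0521, -0.0650, -1.3500) → world pose (-0.1467, -0.1446, -2.1857)

(-0.1467, -0.1446, -2.1857)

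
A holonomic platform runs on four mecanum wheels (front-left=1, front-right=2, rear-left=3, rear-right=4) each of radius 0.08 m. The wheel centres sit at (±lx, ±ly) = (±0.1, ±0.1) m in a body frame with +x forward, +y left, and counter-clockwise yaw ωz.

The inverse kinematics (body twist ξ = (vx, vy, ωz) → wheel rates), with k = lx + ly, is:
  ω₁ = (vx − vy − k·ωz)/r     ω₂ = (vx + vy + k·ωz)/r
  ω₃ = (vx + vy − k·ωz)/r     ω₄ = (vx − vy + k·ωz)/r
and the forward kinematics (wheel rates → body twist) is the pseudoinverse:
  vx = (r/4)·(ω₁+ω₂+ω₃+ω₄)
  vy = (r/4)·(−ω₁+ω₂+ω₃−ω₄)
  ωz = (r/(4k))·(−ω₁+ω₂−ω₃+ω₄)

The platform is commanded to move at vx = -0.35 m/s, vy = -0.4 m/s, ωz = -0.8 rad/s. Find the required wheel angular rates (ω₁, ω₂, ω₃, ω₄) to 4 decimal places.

k = lx + ly = 0.1 + 0.1 = 0.2000;  k·ωz = 0.2000·-0.8 = -0.1600
ω₁ (FL) = (vx − vy − k·ωz)/r = 0.2100/0.08 = 2.6250
ω₂ (FR) = (vx + vy + k·ωz)/r = -0.9100/0.08 = -11.3750
ω₃ (RL) = (vx + vy − k·ωz)/r = -0.5900/0.08 = -7.3750
ω₄ (RR) = (vx − vy + k·ωz)/r = -0.1100/0.08 = -1.3750

(2.6250, -11.3750, -7.3750, -1.3750)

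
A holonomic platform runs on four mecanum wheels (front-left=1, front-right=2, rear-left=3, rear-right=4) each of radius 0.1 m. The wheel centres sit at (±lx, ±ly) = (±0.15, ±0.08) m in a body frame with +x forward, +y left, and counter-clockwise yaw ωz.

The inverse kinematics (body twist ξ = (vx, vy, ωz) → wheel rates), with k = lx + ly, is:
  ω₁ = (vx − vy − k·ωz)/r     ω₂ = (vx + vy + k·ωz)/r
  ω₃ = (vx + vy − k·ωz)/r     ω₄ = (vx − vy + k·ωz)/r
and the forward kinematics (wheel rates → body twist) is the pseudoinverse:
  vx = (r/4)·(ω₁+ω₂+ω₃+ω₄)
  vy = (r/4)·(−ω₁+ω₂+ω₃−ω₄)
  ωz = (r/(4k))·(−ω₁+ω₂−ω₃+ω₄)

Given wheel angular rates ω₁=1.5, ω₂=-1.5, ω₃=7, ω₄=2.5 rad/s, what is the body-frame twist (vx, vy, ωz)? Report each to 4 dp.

(0.2375, 0.0375, -0.8152)

k = lx + ly = 0.15 + 0.08 = 0.2300
ω₁+ω₂+ω₃+ω₄ = 9.5000  →  vx = (0.1/4)·9.5000 = 0.2375
−ω₁+ω₂+ω₃−ω₄ = 1.5000  →  vy = (0.1/4)·1.5000 = 0.0375
−ω₁+ω₂−ω₃+ω₄ = -7.5000  →  ωz = (0.1/0.9200)·-7.5000 = -0.8152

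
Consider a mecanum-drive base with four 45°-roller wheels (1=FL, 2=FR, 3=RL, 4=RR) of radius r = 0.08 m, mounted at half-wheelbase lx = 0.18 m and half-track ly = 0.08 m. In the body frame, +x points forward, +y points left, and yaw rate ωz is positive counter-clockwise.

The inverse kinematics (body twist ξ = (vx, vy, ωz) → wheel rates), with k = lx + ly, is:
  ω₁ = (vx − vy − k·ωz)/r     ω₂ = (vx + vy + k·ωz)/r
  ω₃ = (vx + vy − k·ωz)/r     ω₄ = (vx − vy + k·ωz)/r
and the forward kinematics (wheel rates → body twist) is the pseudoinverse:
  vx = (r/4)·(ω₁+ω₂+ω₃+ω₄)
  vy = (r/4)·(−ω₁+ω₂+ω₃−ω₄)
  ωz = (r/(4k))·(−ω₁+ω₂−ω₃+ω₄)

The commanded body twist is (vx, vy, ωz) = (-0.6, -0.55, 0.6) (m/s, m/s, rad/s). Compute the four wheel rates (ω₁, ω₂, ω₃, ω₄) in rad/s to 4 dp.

k = lx + ly = 0.18 + 0.08 = 0.2600;  k·ωz = 0.2600·0.6 = 0.1560
ω₁ (FL) = (vx − vy − k·ωz)/r = -0.2060/0.08 = -2.5750
ω₂ (FR) = (vx + vy + k·ωz)/r = -0.9940/0.08 = -12.4250
ω₃ (RL) = (vx + vy − k·ωz)/r = -1.3060/0.08 = -16.3250
ω₄ (RR) = (vx − vy + k·ωz)/r = 0.1060/0.08 = 1.3250

(-2.5750, -12.4250, -16.3250, 1.3250)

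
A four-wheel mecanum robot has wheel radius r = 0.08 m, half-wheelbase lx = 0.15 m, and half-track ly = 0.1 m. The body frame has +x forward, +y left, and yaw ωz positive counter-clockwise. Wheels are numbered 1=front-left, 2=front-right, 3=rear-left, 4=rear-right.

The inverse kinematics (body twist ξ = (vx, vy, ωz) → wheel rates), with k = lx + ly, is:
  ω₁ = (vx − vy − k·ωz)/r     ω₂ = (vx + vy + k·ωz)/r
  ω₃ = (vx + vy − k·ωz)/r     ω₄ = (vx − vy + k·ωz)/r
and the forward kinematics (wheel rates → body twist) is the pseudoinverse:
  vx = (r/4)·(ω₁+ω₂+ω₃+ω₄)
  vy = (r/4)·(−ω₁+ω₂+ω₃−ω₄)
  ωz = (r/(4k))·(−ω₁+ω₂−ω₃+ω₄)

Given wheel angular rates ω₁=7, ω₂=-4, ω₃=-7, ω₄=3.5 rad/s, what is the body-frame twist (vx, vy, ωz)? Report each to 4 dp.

(-0.0100, -0.4300, -0.0400)

k = lx + ly = 0.15 + 0.1 = 0.2500
ω₁+ω₂+ω₃+ω₄ = -0.5000  →  vx = (0.08/4)·-0.5000 = -0.0100
−ω₁+ω₂+ω₃−ω₄ = -21.5000  →  vy = (0.08/4)·-21.5000 = -0.4300
−ω₁+ω₂−ω₃+ω₄ = -0.5000  →  ωz = (0.08/1.0000)·-0.5000 = -0.0400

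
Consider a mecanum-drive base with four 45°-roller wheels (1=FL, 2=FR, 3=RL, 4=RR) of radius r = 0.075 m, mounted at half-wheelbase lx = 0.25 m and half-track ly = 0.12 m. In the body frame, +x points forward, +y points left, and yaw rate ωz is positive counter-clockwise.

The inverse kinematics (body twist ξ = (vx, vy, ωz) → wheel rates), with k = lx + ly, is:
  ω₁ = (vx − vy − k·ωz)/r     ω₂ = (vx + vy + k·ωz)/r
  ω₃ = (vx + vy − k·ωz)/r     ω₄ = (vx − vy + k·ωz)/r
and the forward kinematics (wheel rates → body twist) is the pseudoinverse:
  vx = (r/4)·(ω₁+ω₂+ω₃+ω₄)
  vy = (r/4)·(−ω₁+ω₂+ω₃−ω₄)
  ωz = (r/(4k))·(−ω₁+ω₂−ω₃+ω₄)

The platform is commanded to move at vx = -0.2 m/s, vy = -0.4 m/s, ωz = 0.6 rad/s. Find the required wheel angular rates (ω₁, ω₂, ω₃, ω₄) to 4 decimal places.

k = lx + ly = 0.25 + 0.12 = 0.3700;  k·ωz = 0.3700·0.6 = 0.2220
ω₁ (FL) = (vx − vy − k·ωz)/r = -0.0220/0.075 = -0.2933
ω₂ (FR) = (vx + vy + k·ωz)/r = -0.3780/0.075 = -5.0400
ω₃ (RL) = (vx + vy − k·ωz)/r = -0.8220/0.075 = -10.9600
ω₄ (RR) = (vx − vy + k·ωz)/r = 0.4220/0.075 = 5.6267

(-0.2933, -5.0400, -10.9600, 5.6267)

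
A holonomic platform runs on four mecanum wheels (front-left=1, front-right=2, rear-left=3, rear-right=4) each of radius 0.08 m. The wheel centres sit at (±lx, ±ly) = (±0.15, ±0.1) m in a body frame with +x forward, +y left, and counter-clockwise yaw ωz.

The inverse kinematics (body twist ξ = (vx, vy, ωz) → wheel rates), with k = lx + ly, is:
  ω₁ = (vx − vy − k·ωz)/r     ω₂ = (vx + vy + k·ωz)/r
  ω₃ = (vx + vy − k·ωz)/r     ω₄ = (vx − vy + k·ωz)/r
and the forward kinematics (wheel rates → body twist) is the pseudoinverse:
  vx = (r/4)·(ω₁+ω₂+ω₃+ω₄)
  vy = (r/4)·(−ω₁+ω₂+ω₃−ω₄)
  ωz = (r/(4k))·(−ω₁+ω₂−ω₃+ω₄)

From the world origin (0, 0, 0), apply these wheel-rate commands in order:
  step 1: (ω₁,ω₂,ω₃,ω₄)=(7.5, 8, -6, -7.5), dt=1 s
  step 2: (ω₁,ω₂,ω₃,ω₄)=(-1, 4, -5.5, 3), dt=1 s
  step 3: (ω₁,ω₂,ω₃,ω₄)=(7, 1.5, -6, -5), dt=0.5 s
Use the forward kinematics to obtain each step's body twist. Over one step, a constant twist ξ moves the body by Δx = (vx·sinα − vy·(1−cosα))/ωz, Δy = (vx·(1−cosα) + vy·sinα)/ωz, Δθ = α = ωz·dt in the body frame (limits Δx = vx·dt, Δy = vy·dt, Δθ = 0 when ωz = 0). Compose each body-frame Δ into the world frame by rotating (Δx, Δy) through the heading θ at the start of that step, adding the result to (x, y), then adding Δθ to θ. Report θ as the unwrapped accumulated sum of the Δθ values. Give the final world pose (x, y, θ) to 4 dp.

step 1: ξ=(vx,vy,ωz)=(0.0400, 0.0400, -0.0800), dt=1.0 → body Δ=(0.0416, 0.0384, -0.0800) → world pose (0.0416, 0.0384, -0.0800)
step 2: ξ=(vx,vy,ωz)=(0.0100, -0.0700, 1.0800), dt=1.0 → body Δ=(0.0424, -0.0523, 1.0800) → world pose (0.0797, -0.0171, 1.0000)
step 3: ξ=(vx,vy,ωz)=(-0.0500, -0.1300, -0.3600), dt=0.5 → body Δ=(-0.0307, -0.0624, -0.1800) → world pose (0.1156, -0.0767, 0.8200)

(0.1156, -0.0767, 0.8200)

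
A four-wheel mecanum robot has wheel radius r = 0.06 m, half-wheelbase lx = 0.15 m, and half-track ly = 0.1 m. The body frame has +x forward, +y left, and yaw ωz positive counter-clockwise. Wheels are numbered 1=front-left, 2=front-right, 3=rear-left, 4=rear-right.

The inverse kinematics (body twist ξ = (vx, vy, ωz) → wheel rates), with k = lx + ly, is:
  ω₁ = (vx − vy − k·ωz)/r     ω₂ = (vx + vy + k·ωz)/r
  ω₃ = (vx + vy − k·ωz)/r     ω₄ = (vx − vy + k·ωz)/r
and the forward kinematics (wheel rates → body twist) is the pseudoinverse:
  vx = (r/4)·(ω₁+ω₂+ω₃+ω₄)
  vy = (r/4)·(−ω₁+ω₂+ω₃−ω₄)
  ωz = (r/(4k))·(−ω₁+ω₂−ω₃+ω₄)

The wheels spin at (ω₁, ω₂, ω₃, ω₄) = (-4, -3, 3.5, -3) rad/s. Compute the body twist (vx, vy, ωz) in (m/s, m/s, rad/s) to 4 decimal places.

(-0.0975, 0.1125, -0.3300)

k = lx + ly = 0.15 + 0.1 = 0.2500
ω₁+ω₂+ω₃+ω₄ = -6.5000  →  vx = (0.06/4)·-6.5000 = -0.0975
−ω₁+ω₂+ω₃−ω₄ = 7.5000  →  vy = (0.06/4)·7.5000 = 0.1125
−ω₁+ω₂−ω₃+ω₄ = -5.5000  →  ωz = (0.06/1.0000)·-5.5000 = -0.3300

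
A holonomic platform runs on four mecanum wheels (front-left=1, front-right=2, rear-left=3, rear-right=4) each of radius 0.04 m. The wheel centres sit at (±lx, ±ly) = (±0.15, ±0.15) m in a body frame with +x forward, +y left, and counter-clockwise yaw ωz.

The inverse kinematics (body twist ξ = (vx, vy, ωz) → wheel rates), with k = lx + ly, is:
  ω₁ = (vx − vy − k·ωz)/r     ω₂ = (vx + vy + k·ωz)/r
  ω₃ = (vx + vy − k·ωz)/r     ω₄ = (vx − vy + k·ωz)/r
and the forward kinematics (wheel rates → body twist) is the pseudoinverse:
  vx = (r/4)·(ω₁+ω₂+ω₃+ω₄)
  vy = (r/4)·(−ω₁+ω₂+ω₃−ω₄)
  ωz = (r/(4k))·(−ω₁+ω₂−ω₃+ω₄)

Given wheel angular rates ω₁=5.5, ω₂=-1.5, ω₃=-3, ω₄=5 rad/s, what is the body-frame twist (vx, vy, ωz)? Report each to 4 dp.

k = lx + ly = 0.15 + 0.15 = 0.3000
ω₁+ω₂+ω₃+ω₄ = 6.0000  →  vx = (0.04/4)·6.0000 = 0.0600
−ω₁+ω₂+ω₃−ω₄ = -15.0000  →  vy = (0.04/4)·-15.0000 = -0.1500
−ω₁+ω₂−ω₃+ω₄ = 1.0000  →  ωz = (0.04/1.2000)·1.0000 = 0.0333

(0.0600, -0.1500, 0.0333)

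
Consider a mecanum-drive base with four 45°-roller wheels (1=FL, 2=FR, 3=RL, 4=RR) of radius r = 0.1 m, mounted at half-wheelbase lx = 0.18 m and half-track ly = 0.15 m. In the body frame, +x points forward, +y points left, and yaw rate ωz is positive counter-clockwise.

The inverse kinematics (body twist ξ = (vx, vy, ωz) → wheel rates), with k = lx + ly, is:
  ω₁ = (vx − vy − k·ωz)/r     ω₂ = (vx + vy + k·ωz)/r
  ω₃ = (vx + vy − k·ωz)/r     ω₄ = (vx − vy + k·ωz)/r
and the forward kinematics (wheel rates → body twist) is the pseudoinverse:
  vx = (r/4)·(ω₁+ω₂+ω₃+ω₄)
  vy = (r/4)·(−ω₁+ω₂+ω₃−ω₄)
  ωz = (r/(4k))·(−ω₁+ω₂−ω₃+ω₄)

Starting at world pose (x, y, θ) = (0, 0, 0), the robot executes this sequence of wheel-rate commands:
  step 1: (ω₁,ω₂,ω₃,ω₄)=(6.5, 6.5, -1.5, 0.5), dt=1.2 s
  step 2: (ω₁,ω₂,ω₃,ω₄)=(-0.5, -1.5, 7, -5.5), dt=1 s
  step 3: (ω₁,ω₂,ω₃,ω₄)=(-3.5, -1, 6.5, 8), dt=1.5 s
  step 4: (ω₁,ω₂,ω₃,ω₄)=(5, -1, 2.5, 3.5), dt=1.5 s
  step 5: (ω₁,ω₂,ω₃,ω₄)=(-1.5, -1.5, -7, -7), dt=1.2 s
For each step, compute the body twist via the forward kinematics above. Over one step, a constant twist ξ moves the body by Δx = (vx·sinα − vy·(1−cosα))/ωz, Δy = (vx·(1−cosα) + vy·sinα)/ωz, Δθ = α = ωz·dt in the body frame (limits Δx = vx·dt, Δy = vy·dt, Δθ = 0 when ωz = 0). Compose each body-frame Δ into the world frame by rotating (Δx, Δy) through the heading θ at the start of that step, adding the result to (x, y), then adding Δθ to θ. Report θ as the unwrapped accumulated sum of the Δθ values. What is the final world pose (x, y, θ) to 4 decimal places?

step 1: ξ=(vx,vy,ωz)=(0.3000, -0.0500, 0.1515), dt=1.2 → body Δ=(0.3635, -0.0270, 0.1818) → world pose (0.3635, -0.0270, 0.1818)
step 2: ξ=(vx,vy,ωz)=(-0.0125, 0.2875, -1.0227), dt=1.0 → body Δ=(0.1242, 0.2458, -1.0227) → world pose (0.4412, 0.2372, -0.8409)
step 3: ξ=(vx,vy,ωz)=(0.2500, 0.0250, 0.3030), dt=1.5 → body Δ=(0.3538, 0.1200, 0.4545) → world pose (0.7665, 0.0535, -0.3864)
step 4: ξ=(vx,vy,ωz)=(0.2500, -0.1750, -0.3788), dt=1.5 → body Δ=(0.2826, -0.3523, -0.5682) → world pose (0.8955, -0.3793, -0.9545)
step 5: ξ=(vx,vy,ωz)=(-0.4250, 0.0000, 0.0000), dt=1.2 → body Δ=(-0.5100, 0.0000, 0.0000) → world pose (0.6007, 0.0369, -0.9545)

(0.6007, 0.0369, -0.9545)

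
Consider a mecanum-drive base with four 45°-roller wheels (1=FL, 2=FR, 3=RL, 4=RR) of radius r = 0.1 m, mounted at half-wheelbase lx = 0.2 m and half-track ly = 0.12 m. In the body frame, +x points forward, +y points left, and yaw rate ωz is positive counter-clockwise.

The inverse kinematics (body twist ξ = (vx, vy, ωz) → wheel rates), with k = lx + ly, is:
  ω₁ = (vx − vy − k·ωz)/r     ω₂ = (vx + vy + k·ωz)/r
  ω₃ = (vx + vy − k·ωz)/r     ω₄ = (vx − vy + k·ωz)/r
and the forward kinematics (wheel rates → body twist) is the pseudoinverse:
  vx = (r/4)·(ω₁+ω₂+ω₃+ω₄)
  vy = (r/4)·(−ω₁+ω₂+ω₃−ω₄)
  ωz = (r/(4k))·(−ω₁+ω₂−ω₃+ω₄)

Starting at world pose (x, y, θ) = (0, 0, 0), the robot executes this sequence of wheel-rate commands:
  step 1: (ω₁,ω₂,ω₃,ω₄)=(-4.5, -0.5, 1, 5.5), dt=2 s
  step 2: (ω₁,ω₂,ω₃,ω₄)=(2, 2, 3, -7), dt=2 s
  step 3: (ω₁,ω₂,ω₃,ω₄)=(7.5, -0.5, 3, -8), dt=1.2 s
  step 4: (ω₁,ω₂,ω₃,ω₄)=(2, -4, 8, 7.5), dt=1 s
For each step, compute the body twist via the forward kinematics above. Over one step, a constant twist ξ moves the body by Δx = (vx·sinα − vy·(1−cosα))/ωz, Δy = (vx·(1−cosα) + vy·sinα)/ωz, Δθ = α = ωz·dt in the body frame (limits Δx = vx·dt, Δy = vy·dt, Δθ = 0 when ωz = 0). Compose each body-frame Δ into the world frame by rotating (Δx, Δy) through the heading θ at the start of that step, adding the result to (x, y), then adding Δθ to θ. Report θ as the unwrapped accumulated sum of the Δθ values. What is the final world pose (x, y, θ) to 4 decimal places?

(-0.3907, 0.2280, -2.5234)

step 1: ξ=(vx,vy,ωz)=(0.0375, -0.0125, 0.6641), dt=2.0 → body Δ=(0.0691, 0.0246, 1.3281) → world pose (0.0691, 0.0246, 1.3281)
step 2: ξ=(vx,vy,ωz)=(0.0000, 0.2500, -0.7812), dt=2.0 → body Δ=(0.3173, 0.3200, -1.5625) → world pose (-0.1652, 0.4096, -0.2344)
step 3: ξ=(vx,vy,ωz)=(0.0500, 0.0750, -1.4844), dt=1.2 → body Δ=(0.0940, 0.0087, -1.7812) → world pose (-0.0718, 0.3962, -2.0156)
step 4: ξ=(vx,vy,ωz)=(0.3375, -0.1375, -0.5078), dt=1.0 → body Δ=(0.2890, -0.2155, -0.5078) → world pose (-0.3907, 0.2280, -2.5234)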